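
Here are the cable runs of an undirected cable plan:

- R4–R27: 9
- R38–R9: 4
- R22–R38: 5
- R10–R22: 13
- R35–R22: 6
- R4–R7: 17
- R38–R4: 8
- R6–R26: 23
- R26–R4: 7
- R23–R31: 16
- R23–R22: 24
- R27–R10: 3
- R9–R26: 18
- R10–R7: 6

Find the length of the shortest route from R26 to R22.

20

Running Dijkstra from R26:
R26: 0
R4: 7  (via R26)
R38: 15  (via R4)
R27: 16  (via R4)
R9: 18  (via R26)
R10: 19  (via R27)
R22: 20  (via R38)
Shortest route: R26 → R4 → R38 → R22 = 20.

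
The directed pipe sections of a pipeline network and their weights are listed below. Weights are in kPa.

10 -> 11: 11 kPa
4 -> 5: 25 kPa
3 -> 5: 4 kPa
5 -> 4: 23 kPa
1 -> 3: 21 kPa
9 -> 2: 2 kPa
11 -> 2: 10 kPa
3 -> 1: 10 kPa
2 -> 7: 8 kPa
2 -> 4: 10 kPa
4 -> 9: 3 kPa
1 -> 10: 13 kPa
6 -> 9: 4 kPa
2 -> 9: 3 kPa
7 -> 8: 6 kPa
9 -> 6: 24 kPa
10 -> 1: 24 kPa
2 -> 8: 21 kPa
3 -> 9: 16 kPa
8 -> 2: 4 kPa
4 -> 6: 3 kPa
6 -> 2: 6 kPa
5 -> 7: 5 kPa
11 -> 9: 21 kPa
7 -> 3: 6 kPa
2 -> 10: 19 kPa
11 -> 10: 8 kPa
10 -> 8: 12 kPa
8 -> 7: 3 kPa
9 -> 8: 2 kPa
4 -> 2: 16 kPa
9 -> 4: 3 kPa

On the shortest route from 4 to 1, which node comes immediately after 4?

9

Compare a few routes:
4–6–9–8–7–3–1: 3+4+2+3+6+10 = 28
4–9–8–7–3–1: 3+2+3+6+10 = 24
The minimum is 24 kPa via 4–9–8–7–3–1.
So from 4 the first move is to 9.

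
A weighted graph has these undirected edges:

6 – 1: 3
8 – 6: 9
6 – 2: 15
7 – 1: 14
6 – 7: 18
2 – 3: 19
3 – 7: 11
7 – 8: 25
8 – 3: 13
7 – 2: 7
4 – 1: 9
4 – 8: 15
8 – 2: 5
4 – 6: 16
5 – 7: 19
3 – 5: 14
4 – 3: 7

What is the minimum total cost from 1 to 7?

14

Compare a few routes:
1 → 6 → 8 → 2 → 7: 3+9+5+7 = 24
1 → 7: 14 = 14
1 → 6 → 7: 3+18 = 21
The minimum is 14 via 1 → 7.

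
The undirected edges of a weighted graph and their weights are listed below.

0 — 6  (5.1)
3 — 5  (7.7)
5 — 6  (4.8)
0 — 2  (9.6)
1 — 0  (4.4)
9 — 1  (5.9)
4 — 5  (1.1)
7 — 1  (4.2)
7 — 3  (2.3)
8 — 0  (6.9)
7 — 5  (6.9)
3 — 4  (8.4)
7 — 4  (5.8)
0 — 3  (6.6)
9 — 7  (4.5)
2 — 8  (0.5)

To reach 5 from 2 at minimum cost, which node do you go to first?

Candidate routes:
2–0–6–5: 9.6+5.1+4.8 = 19.5
2–8–0–3–5: 0.5+6.9+6.6+7.7 = 21.7
2–8–0–6–5: 0.5+6.9+5.1+4.8 = 17.3
Cheapest is 2–8–0–6–5 at 17.3.
So from 2 the first move is to 8.

8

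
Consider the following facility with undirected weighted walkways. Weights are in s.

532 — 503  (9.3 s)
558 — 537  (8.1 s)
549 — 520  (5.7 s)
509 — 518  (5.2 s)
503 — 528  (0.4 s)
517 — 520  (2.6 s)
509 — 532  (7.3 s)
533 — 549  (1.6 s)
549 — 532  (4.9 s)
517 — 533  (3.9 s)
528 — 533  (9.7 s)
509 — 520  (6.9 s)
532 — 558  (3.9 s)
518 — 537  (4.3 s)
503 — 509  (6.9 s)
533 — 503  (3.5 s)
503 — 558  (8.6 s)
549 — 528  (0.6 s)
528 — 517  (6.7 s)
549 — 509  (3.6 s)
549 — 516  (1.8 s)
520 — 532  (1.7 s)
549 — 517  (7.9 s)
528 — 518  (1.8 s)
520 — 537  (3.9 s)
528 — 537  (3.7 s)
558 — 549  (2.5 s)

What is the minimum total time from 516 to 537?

6.1 s

Enumerating some paths:
516–549–528–518–537: 1.8+0.6+1.8+4.3 = 8.5
516–549–533–503–528–537: 1.8+1.6+3.5+0.4+3.7 = 11
516–549–528–537: 1.8+0.6+3.7 = 6.1
The minimum is 6.1 s via 516–549–528–537.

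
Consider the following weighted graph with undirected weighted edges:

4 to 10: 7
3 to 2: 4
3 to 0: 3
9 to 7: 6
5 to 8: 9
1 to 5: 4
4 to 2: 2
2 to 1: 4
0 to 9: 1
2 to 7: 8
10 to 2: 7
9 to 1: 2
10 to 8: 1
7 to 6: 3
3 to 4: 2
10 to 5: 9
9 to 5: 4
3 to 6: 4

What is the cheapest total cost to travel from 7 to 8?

Compare a few routes:
7 → 6 → 3 → 4 → 10 → 8: 3+4+2+7+1 = 17
7 → 2 → 10 → 8: 8+7+1 = 16
Cheapest is 7 → 2 → 10 → 8 at 16.

16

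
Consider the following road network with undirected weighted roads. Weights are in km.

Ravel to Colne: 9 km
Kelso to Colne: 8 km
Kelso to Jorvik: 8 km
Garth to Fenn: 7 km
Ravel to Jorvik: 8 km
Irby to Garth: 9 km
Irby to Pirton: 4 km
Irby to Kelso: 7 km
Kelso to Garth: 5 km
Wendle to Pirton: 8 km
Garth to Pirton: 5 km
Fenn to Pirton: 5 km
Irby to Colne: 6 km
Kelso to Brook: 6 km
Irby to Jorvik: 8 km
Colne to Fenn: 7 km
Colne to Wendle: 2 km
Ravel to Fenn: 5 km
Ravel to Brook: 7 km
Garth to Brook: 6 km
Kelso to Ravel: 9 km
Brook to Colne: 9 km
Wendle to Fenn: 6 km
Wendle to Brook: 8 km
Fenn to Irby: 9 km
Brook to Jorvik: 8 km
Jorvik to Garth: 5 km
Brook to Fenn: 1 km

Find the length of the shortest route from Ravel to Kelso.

Enumerating some paths:
Ravel–Fenn–Brook–Kelso: 5+1+6 = 12
Ravel–Brook–Kelso: 7+6 = 13
Ravel–Kelso: 9 = 9
The minimum is 9 km via Ravel–Kelso.

9 km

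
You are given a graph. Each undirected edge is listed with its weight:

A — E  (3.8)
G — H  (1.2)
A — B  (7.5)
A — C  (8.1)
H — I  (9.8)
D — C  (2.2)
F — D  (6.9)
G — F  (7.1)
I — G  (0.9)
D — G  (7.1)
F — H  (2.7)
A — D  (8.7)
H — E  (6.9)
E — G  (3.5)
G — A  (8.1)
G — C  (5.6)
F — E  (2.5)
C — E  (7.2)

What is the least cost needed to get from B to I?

Settle nodes by increasing distance from B:
B: 0
A: 7.5  (via B)
E: 11.3  (via A)
F: 13.8  (via E)
G: 14.8  (via E)
C: 15.6  (via A)
I: 15.7  (via G)
Shortest route: B–A–E–G–I = 15.7.

15.7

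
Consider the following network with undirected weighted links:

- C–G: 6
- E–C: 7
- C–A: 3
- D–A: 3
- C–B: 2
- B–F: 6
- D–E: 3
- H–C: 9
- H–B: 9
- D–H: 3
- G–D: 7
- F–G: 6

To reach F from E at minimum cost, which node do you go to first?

C

Enumerating some paths:
E–C–G–F: 7+6+6 = 19
E–C–B–F: 7+2+6 = 15
E–D–A–C–B–F: 3+3+3+2+6 = 17
E–D–G–F: 3+7+6 = 16
The minimum is 15 via E–C–B–F.
So from E the first move is to C.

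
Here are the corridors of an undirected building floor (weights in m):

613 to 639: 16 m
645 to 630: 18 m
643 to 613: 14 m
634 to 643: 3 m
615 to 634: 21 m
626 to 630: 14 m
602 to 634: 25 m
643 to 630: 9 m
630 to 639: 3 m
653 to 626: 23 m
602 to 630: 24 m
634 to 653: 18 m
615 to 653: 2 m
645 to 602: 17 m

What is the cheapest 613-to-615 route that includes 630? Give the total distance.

Shortest 613→630: 613–639–630 = 19
Best 630 to 615: 630–643–634–653–615 costing 32
Total via 630: 19 + 32 = 51 m.

51 m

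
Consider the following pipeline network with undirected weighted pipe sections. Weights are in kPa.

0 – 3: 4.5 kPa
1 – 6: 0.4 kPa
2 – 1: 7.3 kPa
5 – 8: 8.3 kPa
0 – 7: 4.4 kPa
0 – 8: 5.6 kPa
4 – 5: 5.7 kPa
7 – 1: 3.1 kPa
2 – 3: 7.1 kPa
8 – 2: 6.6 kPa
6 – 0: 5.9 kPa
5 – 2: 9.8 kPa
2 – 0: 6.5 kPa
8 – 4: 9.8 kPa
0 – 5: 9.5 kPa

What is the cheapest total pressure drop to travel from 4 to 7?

19.6 kPa

Running Dijkstra from 4:
4: 0
5: 5.7  (via 4)
8: 9.8  (via 4)
0: 15.2  (via 5)
2: 15.5  (via 5)
7: 19.6  (via 0)
Shortest route: 4–5–0–7 = 19.6 kPa.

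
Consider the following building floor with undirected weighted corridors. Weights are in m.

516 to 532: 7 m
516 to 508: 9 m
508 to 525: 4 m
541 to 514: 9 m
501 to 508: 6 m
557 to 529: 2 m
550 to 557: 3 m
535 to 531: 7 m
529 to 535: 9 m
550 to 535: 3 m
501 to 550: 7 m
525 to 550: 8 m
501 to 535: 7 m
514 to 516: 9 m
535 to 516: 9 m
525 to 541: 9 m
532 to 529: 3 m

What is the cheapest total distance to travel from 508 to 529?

Enumerating some paths:
508–525–550–557–529: 4+8+3+2 = 17
508–516–532–529: 9+7+3 = 19
508–501–550–557–529: 6+7+3+2 = 18
The minimum is 17 m via 508–525–550–557–529.

17 m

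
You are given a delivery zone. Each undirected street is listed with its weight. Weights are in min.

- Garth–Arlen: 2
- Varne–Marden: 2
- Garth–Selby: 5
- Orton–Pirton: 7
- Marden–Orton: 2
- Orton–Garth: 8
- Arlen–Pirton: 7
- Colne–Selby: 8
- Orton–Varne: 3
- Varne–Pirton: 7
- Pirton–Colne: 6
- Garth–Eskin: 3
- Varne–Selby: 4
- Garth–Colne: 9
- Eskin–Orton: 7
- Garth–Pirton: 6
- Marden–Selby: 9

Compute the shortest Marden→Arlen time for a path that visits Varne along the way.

13 min

Best Marden to Varne: Marden → Varne costing 2
Shortest Varne→Arlen: Varne → Selby → Garth → Arlen = 11
Total via Varne: 2 + 11 = 13 min.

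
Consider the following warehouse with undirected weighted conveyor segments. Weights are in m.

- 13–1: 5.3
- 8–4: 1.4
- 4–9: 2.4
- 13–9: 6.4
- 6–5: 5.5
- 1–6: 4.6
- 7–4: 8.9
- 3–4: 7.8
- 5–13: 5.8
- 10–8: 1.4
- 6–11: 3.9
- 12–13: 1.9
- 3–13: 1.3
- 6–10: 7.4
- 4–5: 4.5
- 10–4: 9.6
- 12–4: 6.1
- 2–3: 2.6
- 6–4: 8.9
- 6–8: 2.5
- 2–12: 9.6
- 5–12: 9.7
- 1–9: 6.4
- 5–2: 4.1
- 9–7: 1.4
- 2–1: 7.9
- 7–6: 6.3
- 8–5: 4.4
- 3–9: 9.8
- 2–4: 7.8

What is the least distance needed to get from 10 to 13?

Running Dijkstra from 10:
10: 0
8: 1.4  (via 10)
4: 2.8  (via 8)
6: 3.9  (via 8)
9: 5.2  (via 4)
5: 5.8  (via 8)
7: 6.6  (via 9)
11: 7.8  (via 6)
1: 8.5  (via 6)
12: 8.9  (via 4)
2: 9.9  (via 5)
3: 10.6  (via 4)
13: 10.8  (via 12)
Shortest route: 10 → 8 → 4 → 12 → 13 = 10.8 m.

10.8 m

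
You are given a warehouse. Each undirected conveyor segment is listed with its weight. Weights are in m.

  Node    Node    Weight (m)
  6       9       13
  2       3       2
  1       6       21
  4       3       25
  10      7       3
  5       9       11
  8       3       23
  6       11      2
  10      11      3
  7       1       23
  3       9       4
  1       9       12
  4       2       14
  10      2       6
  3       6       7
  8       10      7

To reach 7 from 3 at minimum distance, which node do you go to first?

Enumerating some paths:
3 - 6 - 11 - 10 - 7: 7+2+3+3 = 15
3 - 2 - 10 - 7: 2+6+3 = 11
3 - 9 - 6 - 11 - 10 - 7: 4+13+2+3+3 = 25
The minimum is 11 m via 3 - 2 - 10 - 7.
So from 3 the first move is to 2.

2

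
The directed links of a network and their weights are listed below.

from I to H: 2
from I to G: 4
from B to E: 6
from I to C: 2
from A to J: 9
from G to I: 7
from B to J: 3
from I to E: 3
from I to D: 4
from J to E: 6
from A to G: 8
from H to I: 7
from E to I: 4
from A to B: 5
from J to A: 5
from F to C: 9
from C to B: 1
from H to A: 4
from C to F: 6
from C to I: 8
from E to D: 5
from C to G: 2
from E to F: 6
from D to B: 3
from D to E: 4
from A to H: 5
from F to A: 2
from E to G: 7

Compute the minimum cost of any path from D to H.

10

Compare a few routes:
D - B - E - I - H: 3+6+4+2 = 15
D - B - J - A - H: 3+3+5+5 = 16
D - E - I - H: 4+4+2 = 10
The minimum is 10 via D - E - I - H.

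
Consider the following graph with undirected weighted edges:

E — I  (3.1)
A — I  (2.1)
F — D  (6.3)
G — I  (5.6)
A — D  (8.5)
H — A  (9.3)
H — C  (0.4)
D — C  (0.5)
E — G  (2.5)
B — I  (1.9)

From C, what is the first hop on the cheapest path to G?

D

Candidate routes:
C–H–A–I–E–G: 0.4+9.3+2.1+3.1+2.5 = 17.4
C–D–A–I–G: 0.5+8.5+2.1+5.6 = 16.7
C–H–A–I–G: 0.4+9.3+2.1+5.6 = 17.4
Cheapest is C–D–A–I–G at 16.7.
So from C the first move is to D.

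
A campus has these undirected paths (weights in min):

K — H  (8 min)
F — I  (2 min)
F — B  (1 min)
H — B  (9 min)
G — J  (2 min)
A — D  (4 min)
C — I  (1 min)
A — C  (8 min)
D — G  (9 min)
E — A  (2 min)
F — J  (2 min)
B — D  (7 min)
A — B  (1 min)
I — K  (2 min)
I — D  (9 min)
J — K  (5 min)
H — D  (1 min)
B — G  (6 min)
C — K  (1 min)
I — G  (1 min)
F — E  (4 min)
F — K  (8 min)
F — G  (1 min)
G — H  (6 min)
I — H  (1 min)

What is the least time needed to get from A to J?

Shortest distances from A:
A: 0
B: 1  (via A)
E: 2  (via A)
F: 2  (via B)
G: 3  (via F)
D: 4  (via A)
I: 4  (via F)
J: 4  (via F)
Shortest route: A–B–F–J = 4 min.

4 min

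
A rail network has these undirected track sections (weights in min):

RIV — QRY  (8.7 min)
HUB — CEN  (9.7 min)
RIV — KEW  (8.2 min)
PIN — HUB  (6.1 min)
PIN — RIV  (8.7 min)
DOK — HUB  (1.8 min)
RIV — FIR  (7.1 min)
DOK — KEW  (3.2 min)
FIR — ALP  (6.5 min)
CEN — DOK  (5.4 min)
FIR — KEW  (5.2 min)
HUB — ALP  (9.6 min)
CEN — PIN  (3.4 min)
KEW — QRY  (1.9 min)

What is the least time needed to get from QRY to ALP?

13.6 min

Running Dijkstra from QRY:
QRY: 0
KEW: 1.9  (via QRY)
DOK: 5.1  (via KEW)
HUB: 6.9  (via DOK)
FIR: 7.1  (via KEW)
RIV: 8.7  (via QRY)
CEN: 10.5  (via DOK)
PIN: 13  (via HUB)
ALP: 13.6  (via FIR)
Shortest route: QRY → KEW → FIR → ALP = 13.6 min.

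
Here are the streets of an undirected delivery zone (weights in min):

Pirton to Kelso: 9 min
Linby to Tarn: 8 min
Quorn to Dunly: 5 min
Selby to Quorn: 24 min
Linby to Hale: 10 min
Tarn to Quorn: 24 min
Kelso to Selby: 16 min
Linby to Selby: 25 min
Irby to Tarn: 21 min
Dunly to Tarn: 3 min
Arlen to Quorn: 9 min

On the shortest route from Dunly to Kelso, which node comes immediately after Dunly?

Compare a few routes:
Dunly–Quorn–Selby–Kelso: 5+24+16 = 45
Dunly–Quorn–Tarn–Linby–Selby–Kelso: 5+24+8+25+16 = 78
Dunly–Tarn–Linby–Selby–Kelso: 3+8+25+16 = 52
Dunly–Tarn–Quorn–Selby–Kelso: 3+24+24+16 = 67
Cheapest is Dunly–Quorn–Selby–Kelso at 45 min.
So from Dunly the first move is to Quorn.

Quorn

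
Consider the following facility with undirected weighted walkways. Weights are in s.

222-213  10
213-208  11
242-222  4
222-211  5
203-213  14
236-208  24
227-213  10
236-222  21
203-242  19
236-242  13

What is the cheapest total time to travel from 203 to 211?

Compare a few routes:
203 → 213 → 222 → 211: 14+10+5 = 29
203 → 242 → 222 → 211: 19+4+5 = 28
Cheapest is 203 → 242 → 222 → 211 at 28 s.

28 s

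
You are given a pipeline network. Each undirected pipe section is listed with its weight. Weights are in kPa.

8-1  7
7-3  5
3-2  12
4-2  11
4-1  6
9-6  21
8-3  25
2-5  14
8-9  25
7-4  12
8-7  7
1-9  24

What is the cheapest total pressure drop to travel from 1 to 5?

31 kPa

Settle nodes by increasing distance from 1:
1: 0
4: 6  (via 1)
8: 7  (via 1)
7: 14  (via 8)
2: 17  (via 4)
3: 19  (via 7)
9: 24  (via 1)
5: 31  (via 2)
Shortest route: 1 → 4 → 2 → 5 = 31 kPa.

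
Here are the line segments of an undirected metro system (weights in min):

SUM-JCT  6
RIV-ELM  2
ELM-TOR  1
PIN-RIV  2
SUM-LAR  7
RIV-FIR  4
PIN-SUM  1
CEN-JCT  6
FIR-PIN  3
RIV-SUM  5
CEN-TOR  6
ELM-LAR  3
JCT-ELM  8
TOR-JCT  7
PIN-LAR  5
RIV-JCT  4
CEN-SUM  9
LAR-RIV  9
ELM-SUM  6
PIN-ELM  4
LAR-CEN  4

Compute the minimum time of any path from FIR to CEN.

12 min

Candidate routes:
FIR - RIV - ELM - TOR - CEN: 4+2+1+6 = 13
FIR - PIN - LAR - CEN: 3+5+4 = 12
FIR - RIV - ELM - LAR - CEN: 4+2+3+4 = 13
FIR - PIN - SUM - CEN: 3+1+9 = 13
Cheapest is FIR - PIN - LAR - CEN at 12 min.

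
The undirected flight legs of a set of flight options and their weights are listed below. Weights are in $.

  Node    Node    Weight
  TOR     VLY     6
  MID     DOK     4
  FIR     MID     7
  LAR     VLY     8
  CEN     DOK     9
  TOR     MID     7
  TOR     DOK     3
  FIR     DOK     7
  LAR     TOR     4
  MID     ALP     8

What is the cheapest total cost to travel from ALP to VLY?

$21

Running Dijkstra from ALP:
ALP: 0
MID: 8  (via ALP)
DOK: 12  (via MID)
TOR: 15  (via MID)
FIR: 15  (via MID)
LAR: 19  (via TOR)
CEN: 21  (via DOK)
VLY: 21  (via TOR)
Shortest route: ALP–MID–TOR–VLY = $21.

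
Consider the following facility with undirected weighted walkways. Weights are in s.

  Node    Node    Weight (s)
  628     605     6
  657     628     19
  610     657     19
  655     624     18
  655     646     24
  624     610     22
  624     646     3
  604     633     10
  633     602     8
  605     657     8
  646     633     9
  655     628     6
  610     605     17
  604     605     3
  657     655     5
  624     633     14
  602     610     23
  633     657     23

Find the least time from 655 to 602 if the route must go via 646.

38 s

Best 655 to 646: 655–624–646 costing 21
Best 646 to 602: 646–633–602 costing 17
Total via 646: 21 + 17 = 38 s.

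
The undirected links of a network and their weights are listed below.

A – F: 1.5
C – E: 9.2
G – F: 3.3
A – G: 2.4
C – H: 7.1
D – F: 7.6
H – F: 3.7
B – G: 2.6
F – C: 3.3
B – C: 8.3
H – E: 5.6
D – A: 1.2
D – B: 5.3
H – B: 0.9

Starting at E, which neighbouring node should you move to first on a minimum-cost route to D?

H

Candidate routes:
E - H - F - A - D: 5.6+3.7+1.5+1.2 = 12
E - H - B - D: 5.6+0.9+5.3 = 11.8
E - H - B - G - A - D: 5.6+0.9+2.6+2.4+1.2 = 12.7
Cheapest is E - H - B - D at 11.8.
So from E the first move is to H.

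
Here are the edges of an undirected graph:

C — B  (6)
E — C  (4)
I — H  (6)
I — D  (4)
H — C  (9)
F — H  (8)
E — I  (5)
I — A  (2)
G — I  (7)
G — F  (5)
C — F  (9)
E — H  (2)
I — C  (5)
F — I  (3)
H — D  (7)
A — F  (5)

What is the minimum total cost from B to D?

15

Running Dijkstra from B:
B: 0
C: 6  (via B)
E: 10  (via C)
I: 11  (via C)
H: 12  (via E)
A: 13  (via I)
F: 14  (via I)
D: 15  (via I)
Shortest route: B → C → I → D = 15.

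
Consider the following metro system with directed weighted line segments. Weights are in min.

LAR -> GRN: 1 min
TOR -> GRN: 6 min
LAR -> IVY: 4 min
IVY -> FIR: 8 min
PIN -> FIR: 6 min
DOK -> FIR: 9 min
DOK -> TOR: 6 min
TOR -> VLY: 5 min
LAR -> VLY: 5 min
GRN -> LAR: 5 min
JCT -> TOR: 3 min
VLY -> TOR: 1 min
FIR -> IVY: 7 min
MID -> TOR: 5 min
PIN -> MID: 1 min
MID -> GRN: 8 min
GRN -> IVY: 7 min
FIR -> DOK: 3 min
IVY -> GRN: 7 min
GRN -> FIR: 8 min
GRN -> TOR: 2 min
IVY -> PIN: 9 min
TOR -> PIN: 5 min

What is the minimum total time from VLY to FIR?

12 min

Shortest distances from VLY:
VLY: 0
TOR: 1  (via VLY)
PIN: 6  (via TOR)
MID: 7  (via PIN)
GRN: 7  (via TOR)
FIR: 12  (via PIN)
Shortest route: VLY → TOR → PIN → FIR = 12 min.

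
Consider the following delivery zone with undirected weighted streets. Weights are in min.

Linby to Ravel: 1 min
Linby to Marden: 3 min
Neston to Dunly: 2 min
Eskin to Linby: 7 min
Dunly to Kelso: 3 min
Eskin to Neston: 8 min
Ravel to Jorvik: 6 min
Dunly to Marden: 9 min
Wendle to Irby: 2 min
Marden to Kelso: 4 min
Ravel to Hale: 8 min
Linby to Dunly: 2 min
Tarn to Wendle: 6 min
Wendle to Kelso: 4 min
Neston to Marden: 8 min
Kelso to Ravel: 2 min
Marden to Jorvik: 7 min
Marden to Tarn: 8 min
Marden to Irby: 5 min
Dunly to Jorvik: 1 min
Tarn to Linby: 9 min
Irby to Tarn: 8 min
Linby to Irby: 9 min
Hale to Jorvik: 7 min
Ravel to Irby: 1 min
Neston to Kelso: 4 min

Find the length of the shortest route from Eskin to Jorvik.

10 min

Running Dijkstra from Eskin:
Eskin: 0
Linby: 7  (via Eskin)
Ravel: 8  (via Linby)
Neston: 8  (via Eskin)
Irby: 9  (via Ravel)
Dunly: 9  (via Linby)
Marden: 10  (via Linby)
Jorvik: 10  (via Dunly)
Shortest route: Eskin–Linby–Dunly–Jorvik = 10 min.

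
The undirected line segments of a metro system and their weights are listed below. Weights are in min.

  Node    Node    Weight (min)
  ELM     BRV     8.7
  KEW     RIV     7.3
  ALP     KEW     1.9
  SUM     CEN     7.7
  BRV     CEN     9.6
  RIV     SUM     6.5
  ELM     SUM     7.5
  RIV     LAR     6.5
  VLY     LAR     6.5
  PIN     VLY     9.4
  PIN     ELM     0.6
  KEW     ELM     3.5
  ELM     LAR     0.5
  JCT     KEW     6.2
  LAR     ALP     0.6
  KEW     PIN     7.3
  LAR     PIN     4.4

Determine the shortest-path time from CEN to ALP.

Shortest distances from CEN:
CEN: 0
SUM: 7.7  (via CEN)
BRV: 9.6  (via CEN)
RIV: 14.2  (via SUM)
ELM: 15.2  (via SUM)
LAR: 15.7  (via ELM)
PIN: 15.8  (via ELM)
ALP: 16.3  (via LAR)
Shortest route: CEN → SUM → ELM → LAR → ALP = 16.3 min.

16.3 min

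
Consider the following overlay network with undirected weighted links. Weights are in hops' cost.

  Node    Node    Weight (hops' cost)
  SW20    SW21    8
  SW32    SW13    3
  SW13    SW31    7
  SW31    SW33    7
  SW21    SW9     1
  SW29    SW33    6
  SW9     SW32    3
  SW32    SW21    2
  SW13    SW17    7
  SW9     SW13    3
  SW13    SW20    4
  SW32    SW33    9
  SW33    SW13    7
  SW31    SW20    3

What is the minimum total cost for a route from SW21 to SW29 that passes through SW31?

Shortest SW21→SW31: SW21 → SW9 → SW13 → SW31 = 11
Shortest SW31→SW29: SW31 → SW33 → SW29 = 13
Total via SW31: 11 + 13 = 24 hops' cost.

24 hops' cost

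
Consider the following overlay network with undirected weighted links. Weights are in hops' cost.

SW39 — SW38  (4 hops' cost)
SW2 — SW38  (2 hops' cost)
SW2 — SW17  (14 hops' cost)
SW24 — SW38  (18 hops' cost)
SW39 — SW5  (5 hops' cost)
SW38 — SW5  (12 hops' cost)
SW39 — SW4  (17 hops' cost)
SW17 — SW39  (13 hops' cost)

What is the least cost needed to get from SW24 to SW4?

Shortest distances from SW24:
SW24: 0
SW38: 18  (via SW24)
SW2: 20  (via SW38)
SW39: 22  (via SW38)
SW5: 27  (via SW39)
SW17: 34  (via SW2)
SW4: 39  (via SW39)
Shortest route: SW24–SW38–SW39–SW4 = 39 hops' cost.

39 hops' cost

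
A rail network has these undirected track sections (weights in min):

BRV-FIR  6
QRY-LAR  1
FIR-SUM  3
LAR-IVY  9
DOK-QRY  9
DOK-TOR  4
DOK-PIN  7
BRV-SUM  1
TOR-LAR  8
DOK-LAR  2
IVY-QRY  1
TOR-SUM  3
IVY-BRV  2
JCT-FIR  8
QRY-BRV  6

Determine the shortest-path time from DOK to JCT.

Running Dijkstra from DOK:
DOK: 0
LAR: 2  (via DOK)
QRY: 3  (via LAR)
IVY: 4  (via QRY)
TOR: 4  (via DOK)
BRV: 6  (via IVY)
SUM: 7  (via TOR)
PIN: 7  (via DOK)
FIR: 10  (via SUM)
JCT: 18  (via FIR)
Shortest route: DOK–TOR–SUM–FIR–JCT = 18 min.

18 min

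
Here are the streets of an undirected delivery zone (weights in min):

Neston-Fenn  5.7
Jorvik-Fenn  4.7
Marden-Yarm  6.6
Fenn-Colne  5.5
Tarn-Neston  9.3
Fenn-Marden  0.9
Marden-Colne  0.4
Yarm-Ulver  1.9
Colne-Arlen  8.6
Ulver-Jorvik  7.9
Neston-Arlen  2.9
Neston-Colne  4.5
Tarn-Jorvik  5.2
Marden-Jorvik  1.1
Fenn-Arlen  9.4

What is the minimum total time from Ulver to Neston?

13.4 min

Running Dijkstra from Ulver:
Ulver: 0
Yarm: 1.9  (via Ulver)
Jorvik: 7.9  (via Ulver)
Marden: 8.5  (via Yarm)
Colne: 8.9  (via Marden)
Fenn: 9.4  (via Marden)
Tarn: 13.1  (via Jorvik)
Neston: 13.4  (via Colne)
Shortest route: Ulver–Yarm–Marden–Colne–Neston = 13.4 min.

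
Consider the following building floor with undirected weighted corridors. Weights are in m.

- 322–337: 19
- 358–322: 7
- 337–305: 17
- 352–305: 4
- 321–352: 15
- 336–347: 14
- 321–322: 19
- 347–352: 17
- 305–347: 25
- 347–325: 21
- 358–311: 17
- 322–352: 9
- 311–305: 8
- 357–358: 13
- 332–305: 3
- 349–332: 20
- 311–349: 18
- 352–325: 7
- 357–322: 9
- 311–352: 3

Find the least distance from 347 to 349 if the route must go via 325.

49 m

Shortest 347→325: 347 → 325 = 21
Best 325 to 349: 325 → 352 → 311 → 349 costing 28
Total via 325: 21 + 28 = 49 m.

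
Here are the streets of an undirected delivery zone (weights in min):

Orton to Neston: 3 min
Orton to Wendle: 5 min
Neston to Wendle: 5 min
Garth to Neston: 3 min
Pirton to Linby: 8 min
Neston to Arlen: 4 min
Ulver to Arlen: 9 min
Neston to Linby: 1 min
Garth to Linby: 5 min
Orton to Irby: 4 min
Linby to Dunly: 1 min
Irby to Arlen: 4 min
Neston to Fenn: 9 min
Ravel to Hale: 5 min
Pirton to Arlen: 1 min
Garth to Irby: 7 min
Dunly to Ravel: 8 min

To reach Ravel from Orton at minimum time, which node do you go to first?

Neston

Candidate routes:
Orton - Wendle - Neston - Linby - Dunly - Ravel: 5+5+1+1+8 = 20
Orton - Neston - Linby - Dunly - Ravel: 3+1+1+8 = 13
Orton - Neston - Garth - Linby - Dunly - Ravel: 3+3+5+1+8 = 20
Cheapest is Orton - Neston - Linby - Dunly - Ravel at 13 min.
So from Orton the first move is to Neston.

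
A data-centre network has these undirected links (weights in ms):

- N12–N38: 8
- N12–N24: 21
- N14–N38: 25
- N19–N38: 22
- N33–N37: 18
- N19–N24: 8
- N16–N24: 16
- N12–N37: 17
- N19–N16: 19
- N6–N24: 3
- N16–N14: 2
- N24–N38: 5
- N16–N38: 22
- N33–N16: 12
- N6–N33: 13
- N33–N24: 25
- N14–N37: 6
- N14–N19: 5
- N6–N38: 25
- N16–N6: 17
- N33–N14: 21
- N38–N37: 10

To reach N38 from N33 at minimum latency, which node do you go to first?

N6

Candidate routes:
N33 - N16 - N14 - N37 - N38: 12+2+6+10 = 30
N33 - N6 - N24 - N38: 13+3+5 = 21
N33 - N37 - N38: 18+10 = 28
N33 - N24 - N38: 25+5 = 30
Cheapest is N33 - N6 - N24 - N38 at 21 ms.
So from N33 the first move is to N6.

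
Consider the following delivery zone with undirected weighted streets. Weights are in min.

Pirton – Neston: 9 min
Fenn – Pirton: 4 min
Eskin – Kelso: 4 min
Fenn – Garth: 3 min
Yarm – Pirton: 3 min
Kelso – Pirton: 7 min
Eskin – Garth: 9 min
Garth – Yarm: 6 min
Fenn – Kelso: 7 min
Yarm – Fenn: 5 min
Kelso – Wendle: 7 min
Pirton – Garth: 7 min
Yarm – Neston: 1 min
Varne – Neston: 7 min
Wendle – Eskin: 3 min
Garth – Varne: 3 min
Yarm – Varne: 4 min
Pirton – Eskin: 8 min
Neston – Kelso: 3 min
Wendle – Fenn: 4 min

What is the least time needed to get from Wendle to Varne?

Shortest distances from Wendle:
Wendle: 0
Eskin: 3  (via Wendle)
Fenn: 4  (via Wendle)
Garth: 7  (via Fenn)
Kelso: 7  (via Wendle)
Pirton: 8  (via Fenn)
Yarm: 9  (via Fenn)
Neston: 10  (via Kelso)
Varne: 10  (via Garth)
Shortest route: Wendle → Fenn → Garth → Varne = 10 min.

10 min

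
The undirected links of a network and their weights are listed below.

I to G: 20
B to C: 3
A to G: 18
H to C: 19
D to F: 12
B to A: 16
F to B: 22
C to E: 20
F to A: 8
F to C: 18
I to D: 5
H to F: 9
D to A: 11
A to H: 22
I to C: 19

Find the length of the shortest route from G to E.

57

Shortest distances from G:
G: 0
A: 18  (via G)
I: 20  (via G)
D: 25  (via I)
F: 26  (via A)
B: 34  (via A)
H: 35  (via F)
C: 37  (via B)
E: 57  (via C)
Shortest route: G → A → B → C → E = 57.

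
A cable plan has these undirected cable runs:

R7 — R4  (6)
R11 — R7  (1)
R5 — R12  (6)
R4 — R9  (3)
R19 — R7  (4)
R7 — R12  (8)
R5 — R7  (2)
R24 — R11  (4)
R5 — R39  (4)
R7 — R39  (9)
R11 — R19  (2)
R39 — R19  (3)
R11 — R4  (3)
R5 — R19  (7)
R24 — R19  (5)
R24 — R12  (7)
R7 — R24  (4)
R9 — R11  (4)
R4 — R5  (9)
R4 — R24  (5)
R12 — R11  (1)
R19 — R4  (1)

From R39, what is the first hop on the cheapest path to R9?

R19

Enumerating some paths:
R39 - R19 - R4 - R9: 3+1+3 = 7
R39 - R19 - R4 - R11 - R9: 3+1+3+4 = 11
R39 - R19 - R11 - R4 - R9: 3+2+3+3 = 11
R39 - R19 - R11 - R9: 3+2+4 = 9
Cheapest is R39 - R19 - R4 - R9 at 7.
So from R39 the first move is to R19.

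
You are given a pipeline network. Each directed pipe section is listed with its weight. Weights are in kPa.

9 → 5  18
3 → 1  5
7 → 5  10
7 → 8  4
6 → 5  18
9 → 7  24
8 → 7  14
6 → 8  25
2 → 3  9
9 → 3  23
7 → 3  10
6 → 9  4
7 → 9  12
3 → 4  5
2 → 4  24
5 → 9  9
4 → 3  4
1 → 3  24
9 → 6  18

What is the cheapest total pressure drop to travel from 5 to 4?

Enumerating some paths:
5–9–6–8–7–3–4: 9+18+25+14+10+5 = 81
5–9–3–4: 9+23+5 = 37
5–9–7–3–4: 9+24+10+5 = 48
Cheapest is 5–9–3–4 at 37 kPa.

37 kPa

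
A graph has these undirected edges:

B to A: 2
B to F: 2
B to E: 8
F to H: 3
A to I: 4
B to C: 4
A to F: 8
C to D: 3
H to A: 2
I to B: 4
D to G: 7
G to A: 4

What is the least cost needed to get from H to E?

12

Shortest distances from H:
H: 0
A: 2  (via H)
F: 3  (via H)
B: 4  (via A)
G: 6  (via A)
I: 6  (via A)
C: 8  (via B)
D: 11  (via C)
E: 12  (via B)
Shortest route: H → A → B → E = 12.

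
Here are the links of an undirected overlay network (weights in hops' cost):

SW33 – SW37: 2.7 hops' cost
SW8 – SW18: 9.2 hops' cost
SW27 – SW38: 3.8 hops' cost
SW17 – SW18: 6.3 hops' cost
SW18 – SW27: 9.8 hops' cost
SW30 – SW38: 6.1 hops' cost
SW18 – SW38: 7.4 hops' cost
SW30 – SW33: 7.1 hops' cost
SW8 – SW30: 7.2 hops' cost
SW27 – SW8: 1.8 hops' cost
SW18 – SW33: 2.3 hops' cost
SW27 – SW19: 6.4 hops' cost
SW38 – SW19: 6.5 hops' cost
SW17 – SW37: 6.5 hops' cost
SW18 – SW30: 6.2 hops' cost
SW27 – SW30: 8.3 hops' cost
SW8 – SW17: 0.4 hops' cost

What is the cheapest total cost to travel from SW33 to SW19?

16.2 hops' cost

Running Dijkstra from SW33:
SW33: 0
SW18: 2.3  (via SW33)
SW37: 2.7  (via SW33)
SW30: 7.1  (via SW33)
SW17: 8.6  (via SW18)
SW8: 9  (via SW17)
SW38: 9.7  (via SW18)
SW27: 10.8  (via SW8)
SW19: 16.2  (via SW38)
Shortest route: SW33–SW18–SW38–SW19 = 16.2 hops' cost.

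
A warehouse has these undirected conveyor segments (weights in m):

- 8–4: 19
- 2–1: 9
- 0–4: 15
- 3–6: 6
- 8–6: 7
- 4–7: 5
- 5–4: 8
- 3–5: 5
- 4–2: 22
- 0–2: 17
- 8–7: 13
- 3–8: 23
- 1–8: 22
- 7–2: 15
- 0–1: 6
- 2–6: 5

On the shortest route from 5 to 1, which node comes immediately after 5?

Enumerating some paths:
5 → 4 → 7 → 2 → 1: 8+5+15+9 = 37
5 → 4 → 2 → 1: 8+22+9 = 39
5 → 3 → 6 → 2 → 1: 5+6+5+9 = 25
5 → 4 → 0 → 1: 8+15+6 = 29
The minimum is 25 m via 5 → 3 → 6 → 2 → 1.
So from 5 the first move is to 3.

3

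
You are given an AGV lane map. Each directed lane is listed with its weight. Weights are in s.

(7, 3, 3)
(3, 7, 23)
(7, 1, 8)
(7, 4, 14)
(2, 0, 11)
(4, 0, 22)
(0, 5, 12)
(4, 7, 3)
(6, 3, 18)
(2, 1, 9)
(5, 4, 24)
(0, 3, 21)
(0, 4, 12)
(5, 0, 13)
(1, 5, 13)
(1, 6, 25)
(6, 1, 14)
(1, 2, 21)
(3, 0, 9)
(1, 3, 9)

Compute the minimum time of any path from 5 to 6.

60 s

Running Dijkstra from 5:
5: 0
0: 13  (via 5)
4: 24  (via 5)
7: 27  (via 4)
3: 30  (via 7)
1: 35  (via 7)
2: 56  (via 1)
6: 60  (via 1)
Shortest route: 5 → 4 → 7 → 1 → 6 = 60 s.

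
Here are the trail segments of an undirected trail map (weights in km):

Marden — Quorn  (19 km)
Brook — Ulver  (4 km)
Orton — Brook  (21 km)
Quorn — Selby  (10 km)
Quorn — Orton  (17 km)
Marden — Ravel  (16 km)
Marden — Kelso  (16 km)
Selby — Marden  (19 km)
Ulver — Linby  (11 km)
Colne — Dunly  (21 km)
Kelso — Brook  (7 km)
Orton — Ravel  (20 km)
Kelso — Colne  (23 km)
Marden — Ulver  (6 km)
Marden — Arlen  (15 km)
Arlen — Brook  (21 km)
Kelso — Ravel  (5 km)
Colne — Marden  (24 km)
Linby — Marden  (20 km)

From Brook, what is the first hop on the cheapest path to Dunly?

Kelso

Candidate routes:
Brook → Kelso → Colne → Dunly: 7+23+21 = 51
Brook → Ulver → Marden → Colne → Dunly: 4+6+24+21 = 55
Cheapest is Brook → Kelso → Colne → Dunly at 51 km.
So from Brook the first move is to Kelso.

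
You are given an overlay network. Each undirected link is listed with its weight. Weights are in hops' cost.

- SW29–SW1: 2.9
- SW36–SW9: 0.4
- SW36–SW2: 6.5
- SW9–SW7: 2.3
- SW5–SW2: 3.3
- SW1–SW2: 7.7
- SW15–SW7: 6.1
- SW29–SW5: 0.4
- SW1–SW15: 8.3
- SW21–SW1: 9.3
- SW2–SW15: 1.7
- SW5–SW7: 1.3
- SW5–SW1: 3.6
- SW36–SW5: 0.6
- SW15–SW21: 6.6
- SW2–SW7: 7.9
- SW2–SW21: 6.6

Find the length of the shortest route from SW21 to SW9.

10.9 hops' cost

Candidate routes:
SW21 → SW15 → SW2 → SW5 → SW36 → SW9: 6.6+1.7+3.3+0.6+0.4 = 12.6
SW21 → SW2 → SW5 → SW7 → SW9: 6.6+3.3+1.3+2.3 = 13.5
SW21 → SW2 → SW36 → SW9: 6.6+6.5+0.4 = 13.5
SW21 → SW2 → SW5 → SW36 → SW9: 6.6+3.3+0.6+0.4 = 10.9
Cheapest is SW21 → SW2 → SW5 → SW36 → SW9 at 10.9 hops' cost.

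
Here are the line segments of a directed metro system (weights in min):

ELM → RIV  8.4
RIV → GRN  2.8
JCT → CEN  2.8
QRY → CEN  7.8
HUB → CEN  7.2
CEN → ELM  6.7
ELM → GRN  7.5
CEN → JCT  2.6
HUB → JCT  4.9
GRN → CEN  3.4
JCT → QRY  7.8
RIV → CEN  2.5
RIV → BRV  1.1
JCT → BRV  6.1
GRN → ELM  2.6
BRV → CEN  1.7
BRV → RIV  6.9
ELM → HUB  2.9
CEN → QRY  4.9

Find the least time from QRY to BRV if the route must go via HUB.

28.4 min

Shortest QRY→HUB: QRY–CEN–ELM–HUB = 17.4
Shortest HUB→BRV: HUB–JCT–BRV = 11
Total via HUB: 17.4 + 11 = 28.4 min.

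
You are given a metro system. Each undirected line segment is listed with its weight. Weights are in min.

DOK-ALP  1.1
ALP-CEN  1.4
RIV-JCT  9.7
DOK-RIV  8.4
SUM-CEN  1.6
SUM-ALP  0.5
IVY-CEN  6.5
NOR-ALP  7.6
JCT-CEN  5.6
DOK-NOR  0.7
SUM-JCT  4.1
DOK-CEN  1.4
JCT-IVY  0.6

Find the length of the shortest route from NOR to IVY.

Running Dijkstra from NOR:
NOR: 0
DOK: 0.7  (via NOR)
ALP: 1.8  (via DOK)
CEN: 2.1  (via DOK)
SUM: 2.3  (via ALP)
JCT: 6.4  (via SUM)
IVY: 7  (via JCT)
Shortest route: NOR–DOK–ALP–SUM–JCT–IVY = 7 min.

7 min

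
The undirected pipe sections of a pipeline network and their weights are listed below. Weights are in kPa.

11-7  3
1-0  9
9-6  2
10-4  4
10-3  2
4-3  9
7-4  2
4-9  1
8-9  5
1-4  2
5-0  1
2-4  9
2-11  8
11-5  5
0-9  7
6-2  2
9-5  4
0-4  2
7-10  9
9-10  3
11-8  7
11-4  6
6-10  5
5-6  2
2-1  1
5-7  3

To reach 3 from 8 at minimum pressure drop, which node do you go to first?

Candidate routes:
8–9–10–3: 5+3+2 = 10
8–9–4–10–3: 5+1+4+2 = 12
Cheapest is 8–9–10–3 at 10 kPa.
So from 8 the first move is to 9.

9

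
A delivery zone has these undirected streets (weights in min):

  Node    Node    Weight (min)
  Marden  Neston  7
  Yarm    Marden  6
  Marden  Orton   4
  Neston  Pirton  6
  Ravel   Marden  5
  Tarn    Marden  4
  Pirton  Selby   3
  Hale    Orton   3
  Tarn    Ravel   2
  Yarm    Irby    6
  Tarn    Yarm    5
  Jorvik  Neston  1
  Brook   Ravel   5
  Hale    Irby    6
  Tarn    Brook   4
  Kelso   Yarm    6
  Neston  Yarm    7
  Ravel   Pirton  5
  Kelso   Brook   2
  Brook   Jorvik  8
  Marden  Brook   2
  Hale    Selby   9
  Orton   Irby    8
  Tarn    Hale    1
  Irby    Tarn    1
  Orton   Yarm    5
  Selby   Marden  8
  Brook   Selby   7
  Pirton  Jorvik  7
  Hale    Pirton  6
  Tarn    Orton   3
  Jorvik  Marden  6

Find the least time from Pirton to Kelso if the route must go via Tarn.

Shortest Pirton→Tarn: Pirton → Ravel → Tarn = 7
Best Tarn to Kelso: Tarn → Brook → Kelso costing 6
Total via Tarn: 7 + 6 = 13 min.

13 min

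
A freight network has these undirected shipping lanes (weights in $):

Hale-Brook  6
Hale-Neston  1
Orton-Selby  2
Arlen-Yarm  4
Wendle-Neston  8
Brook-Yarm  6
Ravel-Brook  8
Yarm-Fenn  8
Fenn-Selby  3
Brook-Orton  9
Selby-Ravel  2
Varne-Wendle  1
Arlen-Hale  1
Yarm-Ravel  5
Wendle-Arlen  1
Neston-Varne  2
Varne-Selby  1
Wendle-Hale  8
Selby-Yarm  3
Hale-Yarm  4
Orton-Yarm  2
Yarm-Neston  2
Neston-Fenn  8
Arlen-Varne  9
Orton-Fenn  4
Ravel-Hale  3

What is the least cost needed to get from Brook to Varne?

Running Dijkstra from Brook:
Brook: 0
Hale: 6  (via Brook)
Yarm: 6  (via Brook)
Arlen: 7  (via Hale)
Neston: 7  (via Hale)
Wendle: 8  (via Arlen)
Ravel: 8  (via Brook)
Orton: 8  (via Yarm)
Varne: 9  (via Neston)
Shortest route: Brook → Hale → Neston → Varne = $9.

$9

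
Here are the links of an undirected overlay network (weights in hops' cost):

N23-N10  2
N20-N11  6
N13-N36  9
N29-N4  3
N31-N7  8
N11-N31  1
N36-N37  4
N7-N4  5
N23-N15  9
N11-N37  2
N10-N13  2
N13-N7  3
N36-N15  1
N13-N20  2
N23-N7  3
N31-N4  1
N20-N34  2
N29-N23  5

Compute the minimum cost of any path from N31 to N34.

9 hops' cost

Enumerating some paths:
N31 → N11 → N20 → N34: 1+6+2 = 9
N31 → N4 → N7 → N13 → N20 → N34: 1+5+3+2+2 = 13
N31 → N7 → N13 → N20 → N34: 8+3+2+2 = 15
The minimum is 9 hops' cost via N31 → N11 → N20 → N34.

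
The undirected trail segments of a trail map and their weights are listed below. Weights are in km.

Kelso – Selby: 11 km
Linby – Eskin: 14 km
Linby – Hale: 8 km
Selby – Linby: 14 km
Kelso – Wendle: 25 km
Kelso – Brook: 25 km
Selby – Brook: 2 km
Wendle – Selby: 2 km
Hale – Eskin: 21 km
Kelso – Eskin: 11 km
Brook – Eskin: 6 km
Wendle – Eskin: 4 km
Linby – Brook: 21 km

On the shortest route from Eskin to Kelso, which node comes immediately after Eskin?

Kelso

Compare a few routes:
Eskin–Wendle–Selby–Kelso: 4+2+11 = 17
Eskin–Kelso: 11 = 11
The minimum is 11 km via Eskin–Kelso.
So from Eskin the first move is to Kelso.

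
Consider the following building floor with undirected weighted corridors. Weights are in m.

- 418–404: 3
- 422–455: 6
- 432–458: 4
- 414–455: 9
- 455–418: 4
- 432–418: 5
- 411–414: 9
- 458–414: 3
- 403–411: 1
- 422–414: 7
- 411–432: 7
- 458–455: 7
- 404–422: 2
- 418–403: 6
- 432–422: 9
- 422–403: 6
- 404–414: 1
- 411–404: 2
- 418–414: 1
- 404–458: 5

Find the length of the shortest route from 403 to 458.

7 m

Running Dijkstra from 403:
403: 0
411: 1  (via 403)
404: 3  (via 411)
414: 4  (via 404)
418: 5  (via 414)
422: 5  (via 404)
458: 7  (via 414)
Shortest route: 403–411–404–414–458 = 7 m.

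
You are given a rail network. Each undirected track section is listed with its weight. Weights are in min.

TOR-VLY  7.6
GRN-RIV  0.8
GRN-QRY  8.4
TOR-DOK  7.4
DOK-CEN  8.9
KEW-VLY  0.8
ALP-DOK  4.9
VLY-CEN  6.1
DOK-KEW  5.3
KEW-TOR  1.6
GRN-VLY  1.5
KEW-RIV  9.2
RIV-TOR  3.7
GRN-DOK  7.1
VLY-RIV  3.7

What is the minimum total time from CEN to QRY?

16 min

Candidate routes:
CEN → VLY → RIV → GRN → QRY: 6.1+3.7+0.8+8.4 = 19
CEN → VLY → GRN → QRY: 6.1+1.5+8.4 = 16
Cheapest is CEN → VLY → GRN → QRY at 16 min.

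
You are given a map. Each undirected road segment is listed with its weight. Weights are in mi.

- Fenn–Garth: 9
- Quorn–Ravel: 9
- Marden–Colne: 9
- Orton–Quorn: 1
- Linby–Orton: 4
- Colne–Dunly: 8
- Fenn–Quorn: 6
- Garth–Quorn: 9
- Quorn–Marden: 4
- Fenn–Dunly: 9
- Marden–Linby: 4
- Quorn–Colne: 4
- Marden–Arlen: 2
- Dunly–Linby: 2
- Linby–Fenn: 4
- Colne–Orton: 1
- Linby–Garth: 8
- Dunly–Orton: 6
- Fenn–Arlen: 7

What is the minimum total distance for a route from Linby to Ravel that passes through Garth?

26 mi

Best Linby to Garth: Linby → Garth costing 8
Best Garth to Ravel: Garth → Quorn → Ravel costing 18
Total via Garth: 8 + 18 = 26 mi.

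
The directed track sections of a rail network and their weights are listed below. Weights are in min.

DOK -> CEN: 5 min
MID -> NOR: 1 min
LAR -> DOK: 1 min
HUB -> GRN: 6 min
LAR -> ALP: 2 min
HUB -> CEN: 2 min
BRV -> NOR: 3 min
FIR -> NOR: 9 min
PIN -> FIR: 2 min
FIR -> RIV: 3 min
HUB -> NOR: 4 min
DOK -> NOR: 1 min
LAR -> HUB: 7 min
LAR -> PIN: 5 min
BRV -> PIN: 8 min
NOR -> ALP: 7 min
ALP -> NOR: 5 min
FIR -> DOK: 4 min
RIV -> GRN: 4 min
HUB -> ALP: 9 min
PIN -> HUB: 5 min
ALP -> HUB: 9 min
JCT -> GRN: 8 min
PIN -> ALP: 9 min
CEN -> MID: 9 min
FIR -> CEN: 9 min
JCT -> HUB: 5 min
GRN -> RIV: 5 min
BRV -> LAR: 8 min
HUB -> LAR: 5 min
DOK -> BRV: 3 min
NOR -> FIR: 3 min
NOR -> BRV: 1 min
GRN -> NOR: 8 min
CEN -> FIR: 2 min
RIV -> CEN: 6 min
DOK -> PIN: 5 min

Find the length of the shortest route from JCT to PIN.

15 min

Candidate routes:
JCT–HUB–CEN–FIR–DOK–PIN: 5+2+2+4+5 = 18
JCT–HUB–LAR–PIN: 5+5+5 = 15
JCT–HUB–LAR–DOK–PIN: 5+5+1+5 = 16
The minimum is 15 min via JCT–HUB–LAR–PIN.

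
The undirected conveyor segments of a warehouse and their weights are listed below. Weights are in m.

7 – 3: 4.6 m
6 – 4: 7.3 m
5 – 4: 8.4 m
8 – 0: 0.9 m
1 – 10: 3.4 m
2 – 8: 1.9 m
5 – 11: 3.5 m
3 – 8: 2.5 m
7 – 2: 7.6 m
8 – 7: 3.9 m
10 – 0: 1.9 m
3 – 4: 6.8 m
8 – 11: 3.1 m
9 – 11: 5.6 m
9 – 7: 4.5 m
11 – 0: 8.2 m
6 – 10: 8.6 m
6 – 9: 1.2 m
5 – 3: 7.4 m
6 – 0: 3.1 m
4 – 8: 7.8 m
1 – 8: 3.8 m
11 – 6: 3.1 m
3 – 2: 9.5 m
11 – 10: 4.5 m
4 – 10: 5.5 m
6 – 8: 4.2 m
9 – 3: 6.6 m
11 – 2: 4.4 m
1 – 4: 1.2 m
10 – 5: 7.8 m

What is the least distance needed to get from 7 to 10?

Running Dijkstra from 7:
7: 0
8: 3.9  (via 7)
9: 4.5  (via 7)
3: 4.6  (via 7)
0: 4.8  (via 8)
6: 5.7  (via 9)
2: 5.8  (via 8)
10: 6.7  (via 0)
Shortest route: 7 → 8 → 0 → 10 = 6.7 m.

6.7 m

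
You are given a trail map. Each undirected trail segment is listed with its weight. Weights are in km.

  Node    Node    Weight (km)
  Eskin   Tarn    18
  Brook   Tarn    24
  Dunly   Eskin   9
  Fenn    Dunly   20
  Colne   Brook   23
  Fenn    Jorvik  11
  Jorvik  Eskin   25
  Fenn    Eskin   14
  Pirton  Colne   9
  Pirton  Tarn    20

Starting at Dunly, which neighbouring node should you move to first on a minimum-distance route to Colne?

Compare a few routes:
Dunly - Eskin - Tarn - Pirton - Colne: 9+18+20+9 = 56
Dunly - Fenn - Eskin - Tarn - Pirton - Colne: 20+14+18+20+9 = 81
Dunly - Fenn - Eskin - Tarn - Brook - Colne: 20+14+18+24+23 = 99
Dunly - Eskin - Tarn - Brook - Colne: 9+18+24+23 = 74
Cheapest is Dunly - Eskin - Tarn - Pirton - Colne at 56 km.
So from Dunly the first move is to Eskin.

Eskin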